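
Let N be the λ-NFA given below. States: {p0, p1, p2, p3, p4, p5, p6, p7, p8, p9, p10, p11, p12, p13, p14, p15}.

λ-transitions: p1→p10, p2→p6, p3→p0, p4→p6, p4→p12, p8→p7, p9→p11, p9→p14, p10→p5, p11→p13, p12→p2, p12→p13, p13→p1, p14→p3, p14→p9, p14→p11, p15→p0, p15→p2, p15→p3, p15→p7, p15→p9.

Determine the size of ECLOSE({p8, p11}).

Start with {p8, p11}.
From p8 via λ: add p7.
From p11 via λ: add p13.
From p13 via λ: add p1.
From p1 via λ: add p10.
From p10 via λ: add p5.
λ-closure = {p1, p5, p7, p8, p10, p11, p13}, which has 7 states.

7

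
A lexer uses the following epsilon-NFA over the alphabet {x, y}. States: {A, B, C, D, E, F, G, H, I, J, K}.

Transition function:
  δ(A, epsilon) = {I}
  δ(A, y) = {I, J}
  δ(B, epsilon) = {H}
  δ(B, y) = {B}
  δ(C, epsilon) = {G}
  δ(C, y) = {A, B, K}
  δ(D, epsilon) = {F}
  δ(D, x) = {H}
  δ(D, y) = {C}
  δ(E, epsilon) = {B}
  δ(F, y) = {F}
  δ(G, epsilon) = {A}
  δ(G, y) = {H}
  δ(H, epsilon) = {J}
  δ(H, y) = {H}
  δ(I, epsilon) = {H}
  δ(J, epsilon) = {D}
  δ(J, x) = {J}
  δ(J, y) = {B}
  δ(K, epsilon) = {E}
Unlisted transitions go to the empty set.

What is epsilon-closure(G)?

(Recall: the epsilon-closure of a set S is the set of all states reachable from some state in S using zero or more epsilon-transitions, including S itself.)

{A, D, F, G, H, I, J}

Start with {G}.
From G via epsilon: add A.
From A via epsilon: add I.
From I via epsilon: add H.
From H via epsilon: add J.
From J via epsilon: add D.
From D via epsilon: add F.
No new states can be added; the closed set is {A, D, F, G, H, I, J}.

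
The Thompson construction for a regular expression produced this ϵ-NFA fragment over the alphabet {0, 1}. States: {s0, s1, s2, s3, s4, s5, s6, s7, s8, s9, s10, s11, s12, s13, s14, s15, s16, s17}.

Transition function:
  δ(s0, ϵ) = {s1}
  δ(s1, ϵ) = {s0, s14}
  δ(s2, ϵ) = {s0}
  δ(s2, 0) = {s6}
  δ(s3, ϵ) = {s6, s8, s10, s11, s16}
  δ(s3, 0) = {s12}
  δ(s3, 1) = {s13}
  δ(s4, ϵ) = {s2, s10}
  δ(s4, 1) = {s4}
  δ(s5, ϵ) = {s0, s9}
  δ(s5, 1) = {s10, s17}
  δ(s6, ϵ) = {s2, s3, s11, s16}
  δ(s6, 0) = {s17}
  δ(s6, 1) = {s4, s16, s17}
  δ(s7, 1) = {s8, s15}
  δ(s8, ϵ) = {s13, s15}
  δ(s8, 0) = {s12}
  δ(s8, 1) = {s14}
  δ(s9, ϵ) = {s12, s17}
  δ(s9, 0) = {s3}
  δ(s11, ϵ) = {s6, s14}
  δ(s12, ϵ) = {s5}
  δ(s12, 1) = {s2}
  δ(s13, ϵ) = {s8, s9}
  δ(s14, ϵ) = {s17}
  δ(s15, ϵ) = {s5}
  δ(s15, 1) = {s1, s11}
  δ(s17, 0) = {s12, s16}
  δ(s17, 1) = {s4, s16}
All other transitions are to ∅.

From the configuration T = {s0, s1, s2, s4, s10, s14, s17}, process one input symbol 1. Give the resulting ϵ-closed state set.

{s0, s1, s2, s4, s10, s14, s16, s17}

s4 on 1 → {s4}.
s17 on 1 → {s4, s16}.
No 1-transition from s0, s1, s2, s10, s14.
Union after reading 1: {s4, s16}.
Now take the ϵ-closure:
From s4 via ϵ: add s2, s10.
From s2 via ϵ: add s0.
From s0 via ϵ: add s1.
From s1 via ϵ: add s14.
From s14 via ϵ: add s17.
No new states can be added; the closed set is {s0, s1, s2, s4, s10, s14, s16, s17}.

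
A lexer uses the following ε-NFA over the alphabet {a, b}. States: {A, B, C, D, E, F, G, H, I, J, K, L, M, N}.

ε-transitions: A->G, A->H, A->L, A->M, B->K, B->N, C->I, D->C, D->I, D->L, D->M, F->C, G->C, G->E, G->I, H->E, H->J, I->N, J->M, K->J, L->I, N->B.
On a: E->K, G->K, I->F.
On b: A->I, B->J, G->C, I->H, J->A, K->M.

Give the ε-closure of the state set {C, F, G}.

Start with {C, F, G}.
From C via ε: add I.
From G via ε: add E.
From I via ε: add N.
From N via ε: add B.
From B via ε: add K.
From K via ε: add J.
From J via ε: add M.
No new states can be added; the closed set is {B, C, E, F, G, I, J, K, M, N}.

{B, C, E, F, G, I, J, K, M, N}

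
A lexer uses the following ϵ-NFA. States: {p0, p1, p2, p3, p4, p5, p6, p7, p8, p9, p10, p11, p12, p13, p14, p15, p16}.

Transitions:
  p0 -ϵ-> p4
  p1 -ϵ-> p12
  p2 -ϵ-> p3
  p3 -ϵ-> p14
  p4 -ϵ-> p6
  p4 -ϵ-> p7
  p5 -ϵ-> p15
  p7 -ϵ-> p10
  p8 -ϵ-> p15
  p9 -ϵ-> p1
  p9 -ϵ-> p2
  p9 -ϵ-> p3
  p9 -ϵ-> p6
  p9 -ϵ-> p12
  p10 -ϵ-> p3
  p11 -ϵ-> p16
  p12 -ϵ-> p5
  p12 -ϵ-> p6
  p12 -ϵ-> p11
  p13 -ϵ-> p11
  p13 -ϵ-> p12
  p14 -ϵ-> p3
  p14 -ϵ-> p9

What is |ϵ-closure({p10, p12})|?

12

Start with {p10, p12}.
From p10 via ϵ: add p3.
From p12 via ϵ: add p5, p6, p11.
From p3 via ϵ: add p14.
From p5 via ϵ: add p15.
From p11 via ϵ: add p16.
From p14 via ϵ: add p9.
From p9 via ϵ: add p1, p2.
ϵ-closure = {p1, p2, p3, p5, p6, p9, p10, p11, p12, p14, p15, p16}, which has 12 states.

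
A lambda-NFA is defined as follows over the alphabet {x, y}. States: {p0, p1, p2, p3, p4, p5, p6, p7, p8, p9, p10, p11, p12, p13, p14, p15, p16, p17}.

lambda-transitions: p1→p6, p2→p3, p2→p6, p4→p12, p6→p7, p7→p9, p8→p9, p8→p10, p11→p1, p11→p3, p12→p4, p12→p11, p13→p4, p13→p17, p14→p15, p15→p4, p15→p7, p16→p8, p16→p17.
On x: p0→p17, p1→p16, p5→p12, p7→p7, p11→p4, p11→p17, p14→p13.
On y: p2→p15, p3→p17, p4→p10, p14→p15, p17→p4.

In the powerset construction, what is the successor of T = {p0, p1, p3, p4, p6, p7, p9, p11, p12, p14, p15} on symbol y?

{p1, p3, p4, p6, p7, p9, p10, p11, p12, p15, p17}

p3 on y → {p17}.
p4 on y → {p10}.
p14 on y → {p15}.
No y-transition from p0, p1, p6, p7, p9, p11, p12, p15.
Union after reading y: {p10, p15, p17}.
Now take the lambda-closure:
From p15 via lambda: add p4, p7.
From p4 via lambda: add p12.
From p7 via lambda: add p9.
From p12 via lambda: add p11.
From p11 via lambda: add p1, p3.
From p1 via lambda: add p6.
No new states can be added; the closed set is {p1, p3, p4, p6, p7, p9, p10, p11, p12, p15, p17}.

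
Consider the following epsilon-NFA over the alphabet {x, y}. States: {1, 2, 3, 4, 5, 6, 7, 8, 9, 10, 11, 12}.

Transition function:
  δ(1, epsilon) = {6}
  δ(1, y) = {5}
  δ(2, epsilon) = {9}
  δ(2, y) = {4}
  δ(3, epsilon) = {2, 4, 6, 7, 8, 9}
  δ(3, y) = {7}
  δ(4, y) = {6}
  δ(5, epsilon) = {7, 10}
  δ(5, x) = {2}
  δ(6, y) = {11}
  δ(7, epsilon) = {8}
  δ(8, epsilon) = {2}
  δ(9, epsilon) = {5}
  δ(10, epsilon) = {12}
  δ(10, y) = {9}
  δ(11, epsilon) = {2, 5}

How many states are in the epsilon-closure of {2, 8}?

7

Start with {2, 8}.
From 2 via epsilon: add 9.
From 9 via epsilon: add 5.
From 5 via epsilon: add 7, 10.
From 10 via epsilon: add 12.
epsilon-closure = {2, 5, 7, 8, 9, 10, 12}, which has 7 states.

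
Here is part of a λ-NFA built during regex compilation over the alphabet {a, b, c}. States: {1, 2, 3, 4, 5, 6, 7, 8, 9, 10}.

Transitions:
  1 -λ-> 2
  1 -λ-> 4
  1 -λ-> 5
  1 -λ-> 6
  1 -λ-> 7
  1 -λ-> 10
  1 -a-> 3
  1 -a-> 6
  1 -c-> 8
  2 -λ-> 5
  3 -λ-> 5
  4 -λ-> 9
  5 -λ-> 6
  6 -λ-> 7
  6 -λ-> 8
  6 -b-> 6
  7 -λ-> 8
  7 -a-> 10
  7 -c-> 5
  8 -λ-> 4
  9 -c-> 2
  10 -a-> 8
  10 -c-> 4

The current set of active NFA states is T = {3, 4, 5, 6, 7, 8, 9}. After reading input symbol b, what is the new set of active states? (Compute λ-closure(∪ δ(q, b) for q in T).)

6 on b → {6}.
No b-transition from 3, 4, 5, 7, 8, 9.
Union after reading b: {6}.
Now take the λ-closure:
From 6 via λ: add 7, 8.
From 8 via λ: add 4.
From 4 via λ: add 9.
No new states can be added; the closed set is {4, 6, 7, 8, 9}.

{4, 6, 7, 8, 9}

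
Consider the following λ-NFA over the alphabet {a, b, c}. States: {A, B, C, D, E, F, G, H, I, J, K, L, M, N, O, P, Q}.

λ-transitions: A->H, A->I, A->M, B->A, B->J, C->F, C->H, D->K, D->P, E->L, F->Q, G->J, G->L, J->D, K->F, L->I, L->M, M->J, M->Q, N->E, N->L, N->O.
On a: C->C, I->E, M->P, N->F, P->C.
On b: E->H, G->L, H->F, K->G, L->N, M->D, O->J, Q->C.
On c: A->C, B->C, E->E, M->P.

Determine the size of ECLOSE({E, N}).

Start with {E, N}.
From E via λ: add L.
From N via λ: add O.
From L via λ: add I, M.
From M via λ: add J, Q.
From J via λ: add D.
From D via λ: add K, P.
From K via λ: add F.
λ-closure = {D, E, F, I, J, K, L, M, N, O, P, Q}, which has 12 states.

12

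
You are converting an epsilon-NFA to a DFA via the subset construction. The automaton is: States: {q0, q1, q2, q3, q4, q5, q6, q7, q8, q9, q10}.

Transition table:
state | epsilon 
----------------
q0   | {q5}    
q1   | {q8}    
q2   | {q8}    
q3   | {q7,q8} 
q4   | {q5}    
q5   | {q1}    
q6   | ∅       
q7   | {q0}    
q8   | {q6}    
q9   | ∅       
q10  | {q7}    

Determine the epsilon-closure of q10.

Start with {q10}.
From q10 via epsilon: add q7.
From q7 via epsilon: add q0.
From q0 via epsilon: add q5.
From q5 via epsilon: add q1.
From q1 via epsilon: add q8.
From q8 via epsilon: add q6.
No new states can be added; the closed set is {q0, q1, q5, q6, q7, q8, q10}.

{q0, q1, q5, q6, q7, q8, q10}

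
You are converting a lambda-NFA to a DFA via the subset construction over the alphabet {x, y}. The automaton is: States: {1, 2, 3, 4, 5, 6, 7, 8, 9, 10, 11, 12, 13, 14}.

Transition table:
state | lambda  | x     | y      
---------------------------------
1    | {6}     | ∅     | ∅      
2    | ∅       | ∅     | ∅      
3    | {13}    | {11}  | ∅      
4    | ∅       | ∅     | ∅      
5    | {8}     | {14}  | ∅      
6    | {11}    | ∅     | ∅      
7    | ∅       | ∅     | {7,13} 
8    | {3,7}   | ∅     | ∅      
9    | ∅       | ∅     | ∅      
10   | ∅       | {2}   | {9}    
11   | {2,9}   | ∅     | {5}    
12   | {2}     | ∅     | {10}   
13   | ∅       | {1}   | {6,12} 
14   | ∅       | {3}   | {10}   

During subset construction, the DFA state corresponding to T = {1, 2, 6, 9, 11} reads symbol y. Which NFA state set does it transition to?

11 on y → {5}.
No y-transition from 1, 2, 6, 9.
Union after reading y: {5}.
Now take the lambda-closure:
From 5 via lambda: add 8.
From 8 via lambda: add 3, 7.
From 3 via lambda: add 13.
No new states can be added; the closed set is {3, 5, 7, 8, 13}.

{3, 5, 7, 8, 13}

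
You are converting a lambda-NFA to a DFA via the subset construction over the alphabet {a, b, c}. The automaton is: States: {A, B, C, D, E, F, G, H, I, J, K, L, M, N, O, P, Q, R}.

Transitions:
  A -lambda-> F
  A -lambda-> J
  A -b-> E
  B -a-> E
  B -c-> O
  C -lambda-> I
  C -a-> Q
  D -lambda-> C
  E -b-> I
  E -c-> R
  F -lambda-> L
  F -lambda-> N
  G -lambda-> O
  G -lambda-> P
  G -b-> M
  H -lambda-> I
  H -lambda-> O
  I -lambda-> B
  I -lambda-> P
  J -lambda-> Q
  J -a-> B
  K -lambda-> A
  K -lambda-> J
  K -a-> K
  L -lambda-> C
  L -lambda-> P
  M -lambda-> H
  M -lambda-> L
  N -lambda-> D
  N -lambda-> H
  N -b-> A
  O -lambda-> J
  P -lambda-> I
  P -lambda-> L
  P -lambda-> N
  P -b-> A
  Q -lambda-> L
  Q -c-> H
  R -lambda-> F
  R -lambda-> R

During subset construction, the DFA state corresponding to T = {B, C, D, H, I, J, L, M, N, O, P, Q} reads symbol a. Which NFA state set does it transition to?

{B, C, D, E, H, I, J, L, N, O, P, Q}

B on a → {E}.
C on a → {Q}.
J on a → {B}.
No a-transition from D, H, I, L, M, N, O, P, Q.
Union after reading a: {B, E, Q}.
Now take the lambda-closure:
From Q via lambda: add L.
From L via lambda: add C, P.
From C via lambda: add I.
From P via lambda: add N.
From N via lambda: add D, H.
From H via lambda: add O.
From O via lambda: add J.
No new states can be added; the closed set is {B, C, D, E, H, I, J, L, N, O, P, Q}.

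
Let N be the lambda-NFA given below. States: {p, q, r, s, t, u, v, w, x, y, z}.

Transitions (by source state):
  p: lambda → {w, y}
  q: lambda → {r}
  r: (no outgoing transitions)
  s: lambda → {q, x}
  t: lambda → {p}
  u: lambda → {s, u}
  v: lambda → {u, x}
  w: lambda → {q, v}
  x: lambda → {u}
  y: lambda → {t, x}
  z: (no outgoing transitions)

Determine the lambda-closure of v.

{q, r, s, u, v, x}

Start with {v}.
From v via lambda: add u, x.
From u via lambda: add s.
From s via lambda: add q.
From q via lambda: add r.
No new states can be added; the closed set is {q, r, s, u, v, x}.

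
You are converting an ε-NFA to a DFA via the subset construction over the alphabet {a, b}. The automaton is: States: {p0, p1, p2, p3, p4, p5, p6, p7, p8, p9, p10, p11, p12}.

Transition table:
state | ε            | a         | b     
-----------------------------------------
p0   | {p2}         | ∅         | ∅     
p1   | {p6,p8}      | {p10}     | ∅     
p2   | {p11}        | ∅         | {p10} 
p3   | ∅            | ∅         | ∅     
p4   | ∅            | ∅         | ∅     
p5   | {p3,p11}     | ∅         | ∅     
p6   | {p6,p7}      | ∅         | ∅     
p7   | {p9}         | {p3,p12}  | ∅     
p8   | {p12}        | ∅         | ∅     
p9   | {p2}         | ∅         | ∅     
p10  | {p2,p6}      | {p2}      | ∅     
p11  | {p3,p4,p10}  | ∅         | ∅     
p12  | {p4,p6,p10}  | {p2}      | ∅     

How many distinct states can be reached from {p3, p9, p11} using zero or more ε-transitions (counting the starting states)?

8

Start with {p3, p9, p11}.
From p9 via ε: add p2.
From p11 via ε: add p4, p10.
From p10 via ε: add p6.
From p6 via ε: add p7.
ε-closure = {p2, p3, p4, p6, p7, p9, p10, p11}, which has 8 states.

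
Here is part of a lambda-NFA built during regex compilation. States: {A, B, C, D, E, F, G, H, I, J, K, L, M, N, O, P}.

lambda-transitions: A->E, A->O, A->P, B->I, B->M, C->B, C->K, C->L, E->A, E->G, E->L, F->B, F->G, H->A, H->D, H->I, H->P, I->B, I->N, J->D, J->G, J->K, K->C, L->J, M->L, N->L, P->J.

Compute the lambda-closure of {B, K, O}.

{B, C, D, G, I, J, K, L, M, N, O}

Start with {B, K, O}.
From B via lambda: add I, M.
From K via lambda: add C.
From C via lambda: add L.
From I via lambda: add N.
From L via lambda: add J.
From J via lambda: add D, G.
No new states can be added; the closed set is {B, C, D, G, I, J, K, L, M, N, O}.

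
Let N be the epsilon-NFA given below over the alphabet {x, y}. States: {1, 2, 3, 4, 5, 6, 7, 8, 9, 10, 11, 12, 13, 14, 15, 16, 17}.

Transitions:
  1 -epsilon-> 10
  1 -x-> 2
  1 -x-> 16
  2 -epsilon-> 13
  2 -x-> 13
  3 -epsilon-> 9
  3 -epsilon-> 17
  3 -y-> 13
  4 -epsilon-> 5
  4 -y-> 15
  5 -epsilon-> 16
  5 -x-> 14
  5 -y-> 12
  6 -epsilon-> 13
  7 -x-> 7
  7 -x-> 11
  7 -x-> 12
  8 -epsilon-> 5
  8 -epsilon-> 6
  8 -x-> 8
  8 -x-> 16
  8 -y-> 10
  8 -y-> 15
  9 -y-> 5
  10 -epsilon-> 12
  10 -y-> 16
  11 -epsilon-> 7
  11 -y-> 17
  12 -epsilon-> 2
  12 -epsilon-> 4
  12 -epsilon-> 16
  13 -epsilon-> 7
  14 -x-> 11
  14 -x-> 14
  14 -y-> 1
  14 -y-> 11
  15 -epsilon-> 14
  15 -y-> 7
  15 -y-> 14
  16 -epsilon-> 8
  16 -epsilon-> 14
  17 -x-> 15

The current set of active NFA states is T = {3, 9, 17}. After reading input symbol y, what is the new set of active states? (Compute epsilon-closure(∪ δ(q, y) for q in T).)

3 on y → {13}.
9 on y → {5}.
No y-transition from 17.
Union after reading y: {5, 13}.
Now take the epsilon-closure:
From 5 via epsilon: add 16.
From 13 via epsilon: add 7.
From 16 via epsilon: add 8, 14.
From 8 via epsilon: add 6.
No new states can be added; the closed set is {5, 6, 7, 8, 13, 14, 16}.

{5, 6, 7, 8, 13, 14, 16}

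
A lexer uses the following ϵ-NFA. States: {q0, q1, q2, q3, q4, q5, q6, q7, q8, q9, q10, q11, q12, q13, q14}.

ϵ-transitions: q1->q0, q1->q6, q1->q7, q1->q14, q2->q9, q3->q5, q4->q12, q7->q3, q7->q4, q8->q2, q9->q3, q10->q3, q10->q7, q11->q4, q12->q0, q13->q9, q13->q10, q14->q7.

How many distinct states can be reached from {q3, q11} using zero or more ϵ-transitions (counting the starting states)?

6

Start with {q3, q11}.
From q3 via ϵ: add q5.
From q11 via ϵ: add q4.
From q4 via ϵ: add q12.
From q12 via ϵ: add q0.
ϵ-closure = {q0, q3, q4, q5, q11, q12}, which has 6 states.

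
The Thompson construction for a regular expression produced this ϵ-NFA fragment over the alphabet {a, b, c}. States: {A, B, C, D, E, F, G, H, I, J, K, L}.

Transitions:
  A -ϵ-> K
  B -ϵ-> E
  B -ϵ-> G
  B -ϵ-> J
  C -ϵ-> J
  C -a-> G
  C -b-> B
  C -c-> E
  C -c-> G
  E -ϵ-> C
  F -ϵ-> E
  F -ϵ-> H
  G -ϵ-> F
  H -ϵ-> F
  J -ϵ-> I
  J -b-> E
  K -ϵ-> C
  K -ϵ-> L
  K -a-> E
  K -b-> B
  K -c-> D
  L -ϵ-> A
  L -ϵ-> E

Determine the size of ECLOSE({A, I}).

Start with {A, I}.
From A via ϵ: add K.
From K via ϵ: add C, L.
From C via ϵ: add J.
From L via ϵ: add E.
ϵ-closure = {A, C, E, I, J, K, L}, which has 7 states.

7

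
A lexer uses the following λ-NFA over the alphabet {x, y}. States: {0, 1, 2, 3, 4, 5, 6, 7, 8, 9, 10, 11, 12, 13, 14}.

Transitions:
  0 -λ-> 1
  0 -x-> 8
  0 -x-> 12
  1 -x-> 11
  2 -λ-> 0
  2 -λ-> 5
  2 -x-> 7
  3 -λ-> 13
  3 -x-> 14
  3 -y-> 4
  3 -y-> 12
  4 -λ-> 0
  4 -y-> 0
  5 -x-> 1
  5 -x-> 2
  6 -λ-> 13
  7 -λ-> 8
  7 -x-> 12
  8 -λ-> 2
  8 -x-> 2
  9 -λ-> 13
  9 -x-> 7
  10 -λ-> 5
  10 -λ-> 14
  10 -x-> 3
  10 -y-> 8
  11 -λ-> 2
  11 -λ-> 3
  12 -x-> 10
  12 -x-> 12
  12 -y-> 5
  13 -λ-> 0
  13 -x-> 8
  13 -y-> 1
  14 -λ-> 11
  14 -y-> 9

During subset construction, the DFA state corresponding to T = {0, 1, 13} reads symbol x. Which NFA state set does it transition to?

0 on x → {8, 12}.
1 on x → {11}.
13 on x → {8}.
Union after reading x: {8, 11, 12}.
Now take the λ-closure:
From 8 via λ: add 2.
From 11 via λ: add 3.
From 2 via λ: add 0, 5.
From 3 via λ: add 13.
From 0 via λ: add 1.
No new states can be added; the closed set is {0, 1, 2, 3, 5, 8, 11, 12, 13}.

{0, 1, 2, 3, 5, 8, 11, 12, 13}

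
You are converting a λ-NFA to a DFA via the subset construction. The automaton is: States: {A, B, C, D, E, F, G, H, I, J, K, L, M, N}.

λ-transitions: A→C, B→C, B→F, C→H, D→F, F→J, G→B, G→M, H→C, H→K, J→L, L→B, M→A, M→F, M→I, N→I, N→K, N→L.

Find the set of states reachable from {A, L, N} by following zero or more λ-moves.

{A, B, C, F, H, I, J, K, L, N}

Start with {A, L, N}.
From A via λ: add C.
From L via λ: add B.
From N via λ: add I, K.
From B via λ: add F.
From C via λ: add H.
From F via λ: add J.
No new states can be added; the closed set is {A, B, C, F, H, I, J, K, L, N}.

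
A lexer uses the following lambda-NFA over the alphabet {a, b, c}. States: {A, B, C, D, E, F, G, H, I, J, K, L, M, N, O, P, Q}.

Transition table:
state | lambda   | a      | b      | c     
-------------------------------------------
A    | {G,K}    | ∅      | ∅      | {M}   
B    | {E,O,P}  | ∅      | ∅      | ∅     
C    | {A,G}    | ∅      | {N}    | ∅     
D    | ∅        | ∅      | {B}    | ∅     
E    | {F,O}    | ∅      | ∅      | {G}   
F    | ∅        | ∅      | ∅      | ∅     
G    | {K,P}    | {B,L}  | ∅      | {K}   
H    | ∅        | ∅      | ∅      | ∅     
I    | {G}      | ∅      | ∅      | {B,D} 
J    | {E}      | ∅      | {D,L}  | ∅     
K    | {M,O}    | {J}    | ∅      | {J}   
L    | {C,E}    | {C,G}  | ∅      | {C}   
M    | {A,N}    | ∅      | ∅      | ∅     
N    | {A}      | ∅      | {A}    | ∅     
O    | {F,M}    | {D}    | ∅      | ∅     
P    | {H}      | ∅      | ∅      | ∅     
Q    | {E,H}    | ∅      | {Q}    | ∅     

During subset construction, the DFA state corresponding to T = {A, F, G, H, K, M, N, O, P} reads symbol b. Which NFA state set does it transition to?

N on b → {A}.
No b-transition from A, F, G, H, K, M, O, P.
Union after reading b: {A}.
Now take the lambda-closure:
From A via lambda: add G, K.
From G via lambda: add P.
From K via lambda: add M, O.
From M via lambda: add N.
From O via lambda: add F.
From P via lambda: add H.
No new states can be added; the closed set is {A, F, G, H, K, M, N, O, P}.

{A, F, G, H, K, M, N, O, P}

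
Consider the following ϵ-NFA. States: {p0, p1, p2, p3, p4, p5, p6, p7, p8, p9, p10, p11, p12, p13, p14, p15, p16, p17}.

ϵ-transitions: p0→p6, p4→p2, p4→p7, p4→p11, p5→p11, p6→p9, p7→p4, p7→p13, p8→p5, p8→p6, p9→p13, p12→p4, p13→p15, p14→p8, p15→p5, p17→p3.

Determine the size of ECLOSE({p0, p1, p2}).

Start with {p0, p1, p2}.
From p0 via ϵ: add p6.
From p6 via ϵ: add p9.
From p9 via ϵ: add p13.
From p13 via ϵ: add p15.
From p15 via ϵ: add p5.
From p5 via ϵ: add p11.
ϵ-closure = {p0, p1, p2, p5, p6, p9, p11, p13, p15}, which has 9 states.

9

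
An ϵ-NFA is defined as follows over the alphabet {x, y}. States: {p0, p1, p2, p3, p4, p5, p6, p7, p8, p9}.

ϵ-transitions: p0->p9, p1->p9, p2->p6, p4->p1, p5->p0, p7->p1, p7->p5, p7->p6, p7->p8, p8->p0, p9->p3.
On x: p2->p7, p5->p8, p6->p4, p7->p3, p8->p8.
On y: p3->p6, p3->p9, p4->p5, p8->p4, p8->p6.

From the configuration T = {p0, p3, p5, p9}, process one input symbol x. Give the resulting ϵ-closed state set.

{p0, p3, p8, p9}

p5 on x → {p8}.
No x-transition from p0, p3, p9.
Union after reading x: {p8}.
Now take the ϵ-closure:
From p8 via ϵ: add p0.
From p0 via ϵ: add p9.
From p9 via ϵ: add p3.
No new states can be added; the closed set is {p0, p3, p8, p9}.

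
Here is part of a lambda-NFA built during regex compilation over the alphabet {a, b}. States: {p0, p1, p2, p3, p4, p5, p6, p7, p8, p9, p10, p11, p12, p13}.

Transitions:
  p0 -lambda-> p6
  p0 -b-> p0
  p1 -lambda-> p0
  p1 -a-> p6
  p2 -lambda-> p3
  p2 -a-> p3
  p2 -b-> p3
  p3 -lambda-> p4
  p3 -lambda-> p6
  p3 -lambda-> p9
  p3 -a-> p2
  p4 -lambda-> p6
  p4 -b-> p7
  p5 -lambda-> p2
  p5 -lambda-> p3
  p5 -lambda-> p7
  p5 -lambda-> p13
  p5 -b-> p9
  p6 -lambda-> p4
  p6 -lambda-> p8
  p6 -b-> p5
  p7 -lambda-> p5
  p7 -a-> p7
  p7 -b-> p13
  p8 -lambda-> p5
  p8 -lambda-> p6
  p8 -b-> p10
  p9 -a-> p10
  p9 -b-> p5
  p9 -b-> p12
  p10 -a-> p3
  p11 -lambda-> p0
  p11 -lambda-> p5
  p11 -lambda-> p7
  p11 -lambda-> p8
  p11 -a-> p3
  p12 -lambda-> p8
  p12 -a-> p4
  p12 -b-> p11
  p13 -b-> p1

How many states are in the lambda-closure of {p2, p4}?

9

Start with {p2, p4}.
From p2 via lambda: add p3.
From p4 via lambda: add p6.
From p3 via lambda: add p9.
From p6 via lambda: add p8.
From p8 via lambda: add p5.
From p5 via lambda: add p7, p13.
lambda-closure = {p2, p3, p4, p5, p6, p7, p8, p9, p13}, which has 9 states.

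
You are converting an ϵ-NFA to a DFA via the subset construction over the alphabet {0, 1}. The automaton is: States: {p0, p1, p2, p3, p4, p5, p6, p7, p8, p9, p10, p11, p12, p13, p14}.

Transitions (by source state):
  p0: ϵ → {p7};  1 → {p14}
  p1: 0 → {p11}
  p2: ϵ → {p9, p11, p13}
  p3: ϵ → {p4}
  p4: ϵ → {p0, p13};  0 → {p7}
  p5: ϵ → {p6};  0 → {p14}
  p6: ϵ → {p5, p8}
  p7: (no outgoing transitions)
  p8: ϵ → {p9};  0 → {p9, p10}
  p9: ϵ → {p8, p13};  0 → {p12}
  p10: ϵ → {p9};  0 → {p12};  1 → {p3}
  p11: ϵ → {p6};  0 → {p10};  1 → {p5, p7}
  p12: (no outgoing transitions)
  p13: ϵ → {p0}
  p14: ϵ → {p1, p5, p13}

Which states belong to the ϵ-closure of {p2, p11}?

{p0, p2, p5, p6, p7, p8, p9, p11, p13}

Start with {p2, p11}.
From p2 via ϵ: add p9, p13.
From p11 via ϵ: add p6.
From p6 via ϵ: add p5, p8.
From p13 via ϵ: add p0.
From p0 via ϵ: add p7.
No new states can be added; the closed set is {p0, p2, p5, p6, p7, p8, p9, p11, p13}.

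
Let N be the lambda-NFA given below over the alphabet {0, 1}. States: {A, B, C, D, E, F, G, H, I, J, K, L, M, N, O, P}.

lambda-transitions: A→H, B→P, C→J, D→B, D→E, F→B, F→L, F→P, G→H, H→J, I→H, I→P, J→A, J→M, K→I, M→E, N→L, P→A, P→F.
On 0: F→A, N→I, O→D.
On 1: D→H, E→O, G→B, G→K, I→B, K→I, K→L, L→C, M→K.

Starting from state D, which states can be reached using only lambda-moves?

{A, B, D, E, F, H, J, L, M, P}

Start with {D}.
From D via lambda: add B, E.
From B via lambda: add P.
From P via lambda: add A, F.
From A via lambda: add H.
From F via lambda: add L.
From H via lambda: add J.
From J via lambda: add M.
No new states can be added; the closed set is {A, B, D, E, F, H, J, L, M, P}.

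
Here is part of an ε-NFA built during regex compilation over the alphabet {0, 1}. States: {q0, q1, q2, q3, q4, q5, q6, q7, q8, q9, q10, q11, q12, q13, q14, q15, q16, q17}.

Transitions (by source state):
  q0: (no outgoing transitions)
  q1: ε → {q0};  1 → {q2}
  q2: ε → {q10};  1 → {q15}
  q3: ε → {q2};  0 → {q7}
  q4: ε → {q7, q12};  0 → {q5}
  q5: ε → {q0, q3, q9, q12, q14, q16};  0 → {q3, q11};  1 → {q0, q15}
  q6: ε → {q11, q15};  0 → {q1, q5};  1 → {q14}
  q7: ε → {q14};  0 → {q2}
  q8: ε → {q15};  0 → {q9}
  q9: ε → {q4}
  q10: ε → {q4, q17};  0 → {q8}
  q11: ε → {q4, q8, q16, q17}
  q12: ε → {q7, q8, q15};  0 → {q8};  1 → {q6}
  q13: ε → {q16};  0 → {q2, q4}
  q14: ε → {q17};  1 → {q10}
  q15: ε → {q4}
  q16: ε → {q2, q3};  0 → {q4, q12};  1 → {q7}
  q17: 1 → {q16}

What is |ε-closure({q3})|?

Start with {q3}.
From q3 via ε: add q2.
From q2 via ε: add q10.
From q10 via ε: add q4, q17.
From q4 via ε: add q7, q12.
From q7 via ε: add q14.
From q12 via ε: add q8, q15.
ε-closure = {q2, q3, q4, q7, q8, q10, q12, q14, q15, q17}, which has 10 states.

10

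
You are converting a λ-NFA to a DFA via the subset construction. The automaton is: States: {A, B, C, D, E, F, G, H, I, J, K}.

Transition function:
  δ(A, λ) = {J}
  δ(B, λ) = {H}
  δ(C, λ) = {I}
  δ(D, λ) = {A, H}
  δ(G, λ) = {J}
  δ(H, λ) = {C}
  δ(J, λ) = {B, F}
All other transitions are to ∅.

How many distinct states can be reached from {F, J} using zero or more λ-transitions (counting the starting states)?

Start with {F, J}.
From J via λ: add B.
From B via λ: add H.
From H via λ: add C.
From C via λ: add I.
λ-closure = {B, C, F, H, I, J}, which has 6 states.

6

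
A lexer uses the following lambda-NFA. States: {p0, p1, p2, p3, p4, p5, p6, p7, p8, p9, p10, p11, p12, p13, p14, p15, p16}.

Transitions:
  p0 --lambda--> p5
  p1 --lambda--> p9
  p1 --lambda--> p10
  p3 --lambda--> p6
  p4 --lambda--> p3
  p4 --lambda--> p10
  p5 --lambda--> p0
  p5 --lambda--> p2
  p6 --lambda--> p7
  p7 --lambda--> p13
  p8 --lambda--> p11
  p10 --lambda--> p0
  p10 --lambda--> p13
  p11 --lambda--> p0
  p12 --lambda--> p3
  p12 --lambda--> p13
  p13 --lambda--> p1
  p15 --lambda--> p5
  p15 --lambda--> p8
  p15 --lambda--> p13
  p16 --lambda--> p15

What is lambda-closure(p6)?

{p0, p1, p2, p5, p6, p7, p9, p10, p13}

Start with {p6}.
From p6 via lambda: add p7.
From p7 via lambda: add p13.
From p13 via lambda: add p1.
From p1 via lambda: add p9, p10.
From p10 via lambda: add p0.
From p0 via lambda: add p5.
From p5 via lambda: add p2.
No new states can be added; the closed set is {p0, p1, p2, p5, p6, p7, p9, p10, p13}.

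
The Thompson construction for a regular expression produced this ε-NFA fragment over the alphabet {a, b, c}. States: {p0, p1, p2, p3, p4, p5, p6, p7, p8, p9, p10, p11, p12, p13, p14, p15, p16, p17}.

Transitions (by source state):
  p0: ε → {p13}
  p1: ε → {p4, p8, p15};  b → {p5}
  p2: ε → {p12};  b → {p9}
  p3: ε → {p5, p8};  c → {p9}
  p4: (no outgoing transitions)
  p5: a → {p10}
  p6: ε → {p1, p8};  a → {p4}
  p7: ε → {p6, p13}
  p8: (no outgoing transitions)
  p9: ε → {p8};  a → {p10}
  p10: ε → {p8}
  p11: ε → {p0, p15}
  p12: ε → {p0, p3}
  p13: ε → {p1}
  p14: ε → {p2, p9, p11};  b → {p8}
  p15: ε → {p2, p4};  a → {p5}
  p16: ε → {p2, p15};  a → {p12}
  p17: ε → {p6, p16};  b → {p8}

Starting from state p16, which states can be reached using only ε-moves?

Start with {p16}.
From p16 via ε: add p2, p15.
From p2 via ε: add p12.
From p15 via ε: add p4.
From p12 via ε: add p0, p3.
From p0 via ε: add p13.
From p3 via ε: add p5, p8.
From p13 via ε: add p1.
No new states can be added; the closed set is {p0, p1, p2, p3, p4, p5, p8, p12, p13, p15, p16}.

{p0, p1, p2, p3, p4, p5, p8, p12, p13, p15, p16}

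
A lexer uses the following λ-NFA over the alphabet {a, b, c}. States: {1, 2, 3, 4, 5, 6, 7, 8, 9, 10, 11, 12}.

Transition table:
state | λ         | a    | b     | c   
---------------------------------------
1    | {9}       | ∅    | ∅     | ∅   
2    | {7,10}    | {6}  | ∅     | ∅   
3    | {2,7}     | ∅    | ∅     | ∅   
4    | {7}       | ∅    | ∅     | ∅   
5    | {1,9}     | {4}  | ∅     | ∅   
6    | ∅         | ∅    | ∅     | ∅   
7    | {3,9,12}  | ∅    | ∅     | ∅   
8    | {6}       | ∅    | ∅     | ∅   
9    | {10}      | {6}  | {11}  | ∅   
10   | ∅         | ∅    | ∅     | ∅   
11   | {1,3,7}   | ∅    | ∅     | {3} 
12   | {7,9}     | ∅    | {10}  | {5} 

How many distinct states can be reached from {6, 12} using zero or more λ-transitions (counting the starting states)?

7

Start with {6, 12}.
From 12 via λ: add 7, 9.
From 7 via λ: add 3.
From 9 via λ: add 10.
From 3 via λ: add 2.
λ-closure = {2, 3, 6, 7, 9, 10, 12}, which has 7 states.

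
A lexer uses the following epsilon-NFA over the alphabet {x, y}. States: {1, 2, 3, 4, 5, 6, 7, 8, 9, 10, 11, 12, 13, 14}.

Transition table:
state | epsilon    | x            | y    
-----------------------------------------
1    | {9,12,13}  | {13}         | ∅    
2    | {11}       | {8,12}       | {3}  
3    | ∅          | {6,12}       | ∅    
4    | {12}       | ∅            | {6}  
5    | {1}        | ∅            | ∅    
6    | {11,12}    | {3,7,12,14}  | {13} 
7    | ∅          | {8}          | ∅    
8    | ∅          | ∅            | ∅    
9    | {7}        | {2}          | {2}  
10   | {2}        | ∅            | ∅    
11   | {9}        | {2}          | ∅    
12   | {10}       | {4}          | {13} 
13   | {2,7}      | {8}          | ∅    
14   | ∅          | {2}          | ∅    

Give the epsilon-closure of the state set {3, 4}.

Start with {3, 4}.
From 4 via epsilon: add 12.
From 12 via epsilon: add 10.
From 10 via epsilon: add 2.
From 2 via epsilon: add 11.
From 11 via epsilon: add 9.
From 9 via epsilon: add 7.
No new states can be added; the closed set is {2, 3, 4, 7, 9, 10, 11, 12}.

{2, 3, 4, 7, 9, 10, 11, 12}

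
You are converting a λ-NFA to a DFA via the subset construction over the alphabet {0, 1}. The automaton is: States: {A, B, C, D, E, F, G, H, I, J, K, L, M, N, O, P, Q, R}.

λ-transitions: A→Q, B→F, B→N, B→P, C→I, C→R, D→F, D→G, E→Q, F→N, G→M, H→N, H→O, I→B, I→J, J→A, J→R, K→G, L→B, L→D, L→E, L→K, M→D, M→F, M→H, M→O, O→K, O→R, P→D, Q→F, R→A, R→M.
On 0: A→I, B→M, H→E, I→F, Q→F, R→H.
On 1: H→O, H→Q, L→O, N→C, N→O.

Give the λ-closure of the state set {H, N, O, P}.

Start with {H, N, O, P}.
From O via λ: add K, R.
From P via λ: add D.
From D via λ: add F, G.
From R via λ: add A, M.
From A via λ: add Q.
No new states can be added; the closed set is {A, D, F, G, H, K, M, N, O, P, Q, R}.

{A, D, F, G, H, K, M, N, O, P, Q, R}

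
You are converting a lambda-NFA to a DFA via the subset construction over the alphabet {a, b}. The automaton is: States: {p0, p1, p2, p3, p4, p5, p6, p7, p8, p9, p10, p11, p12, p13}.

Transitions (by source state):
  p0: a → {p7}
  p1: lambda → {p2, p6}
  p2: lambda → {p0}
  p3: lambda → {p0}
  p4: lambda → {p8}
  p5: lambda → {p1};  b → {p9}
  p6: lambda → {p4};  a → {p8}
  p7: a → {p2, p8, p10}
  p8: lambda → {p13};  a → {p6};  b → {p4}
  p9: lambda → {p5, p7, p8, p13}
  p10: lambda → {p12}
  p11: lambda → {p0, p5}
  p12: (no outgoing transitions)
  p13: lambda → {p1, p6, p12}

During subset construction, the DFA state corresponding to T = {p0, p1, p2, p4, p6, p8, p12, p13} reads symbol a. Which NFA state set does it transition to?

p0 on a → {p7}.
p6 on a → {p8}.
p8 on a → {p6}.
No a-transition from p1, p2, p4, p12, p13.
Union after reading a: {p6, p7, p8}.
Now take the lambda-closure:
From p6 via lambda: add p4.
From p8 via lambda: add p13.
From p13 via lambda: add p1, p12.
From p1 via lambda: add p2.
From p2 via lambda: add p0.
No new states can be added; the closed set is {p0, p1, p2, p4, p6, p7, p8, p12, p13}.

{p0, p1, p2, p4, p6, p7, p8, p12, p13}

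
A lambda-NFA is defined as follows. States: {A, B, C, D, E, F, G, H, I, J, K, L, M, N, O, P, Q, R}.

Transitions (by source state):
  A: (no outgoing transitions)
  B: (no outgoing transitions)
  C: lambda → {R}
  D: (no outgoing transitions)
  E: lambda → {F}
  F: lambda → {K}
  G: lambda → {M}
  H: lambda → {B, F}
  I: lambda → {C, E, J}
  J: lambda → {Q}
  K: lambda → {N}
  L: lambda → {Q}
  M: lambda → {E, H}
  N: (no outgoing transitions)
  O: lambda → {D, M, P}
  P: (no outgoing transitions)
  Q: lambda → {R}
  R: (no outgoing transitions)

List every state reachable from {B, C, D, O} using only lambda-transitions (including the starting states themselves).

Start with {B, C, D, O}.
From C via lambda: add R.
From O via lambda: add M, P.
From M via lambda: add E, H.
From E via lambda: add F.
From F via lambda: add K.
From K via lambda: add N.
No new states can be added; the closed set is {B, C, D, E, F, H, K, M, N, O, P, R}.

{B, C, D, E, F, H, K, M, N, O, P, R}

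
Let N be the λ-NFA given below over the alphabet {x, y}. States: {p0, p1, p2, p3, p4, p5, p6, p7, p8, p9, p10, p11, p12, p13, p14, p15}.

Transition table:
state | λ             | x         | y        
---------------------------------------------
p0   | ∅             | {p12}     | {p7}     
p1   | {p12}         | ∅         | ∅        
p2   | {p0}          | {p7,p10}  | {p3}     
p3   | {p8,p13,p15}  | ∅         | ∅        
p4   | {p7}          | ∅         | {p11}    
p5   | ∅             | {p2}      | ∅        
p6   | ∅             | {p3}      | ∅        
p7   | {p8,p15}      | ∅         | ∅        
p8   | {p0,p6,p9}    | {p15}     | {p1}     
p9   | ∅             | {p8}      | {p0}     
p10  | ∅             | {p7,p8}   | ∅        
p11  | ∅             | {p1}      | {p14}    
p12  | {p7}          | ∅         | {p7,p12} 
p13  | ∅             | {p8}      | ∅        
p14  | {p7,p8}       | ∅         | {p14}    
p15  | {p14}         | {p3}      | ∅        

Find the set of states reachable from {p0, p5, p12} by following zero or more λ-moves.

{p0, p5, p6, p7, p8, p9, p12, p14, p15}

Start with {p0, p5, p12}.
From p12 via λ: add p7.
From p7 via λ: add p8, p15.
From p8 via λ: add p6, p9.
From p15 via λ: add p14.
No new states can be added; the closed set is {p0, p5, p6, p7, p8, p9, p12, p14, p15}.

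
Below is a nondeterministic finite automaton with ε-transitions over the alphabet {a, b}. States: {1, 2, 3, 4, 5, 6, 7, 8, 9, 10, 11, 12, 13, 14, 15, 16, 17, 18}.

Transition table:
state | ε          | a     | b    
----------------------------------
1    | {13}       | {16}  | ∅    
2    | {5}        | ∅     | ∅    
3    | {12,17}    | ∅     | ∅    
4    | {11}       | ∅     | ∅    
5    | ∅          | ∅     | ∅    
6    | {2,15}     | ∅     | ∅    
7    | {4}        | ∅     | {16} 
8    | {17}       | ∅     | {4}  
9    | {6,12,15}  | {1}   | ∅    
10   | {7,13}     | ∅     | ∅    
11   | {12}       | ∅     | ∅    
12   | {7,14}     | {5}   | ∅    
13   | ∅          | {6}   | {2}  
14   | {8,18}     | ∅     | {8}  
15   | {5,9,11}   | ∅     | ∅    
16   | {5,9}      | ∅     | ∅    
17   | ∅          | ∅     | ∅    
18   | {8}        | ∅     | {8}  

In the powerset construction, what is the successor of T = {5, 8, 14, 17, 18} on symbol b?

8 on b → {4}.
14 on b → {8}.
18 on b → {8}.
No b-transition from 5, 17.
Union after reading b: {4, 8}.
Now take the ε-closure:
From 4 via ε: add 11.
From 8 via ε: add 17.
From 11 via ε: add 12.
From 12 via ε: add 7, 14.
From 14 via ε: add 18.
No new states can be added; the closed set is {4, 7, 8, 11, 12, 14, 17, 18}.

{4, 7, 8, 11, 12, 14, 17, 18}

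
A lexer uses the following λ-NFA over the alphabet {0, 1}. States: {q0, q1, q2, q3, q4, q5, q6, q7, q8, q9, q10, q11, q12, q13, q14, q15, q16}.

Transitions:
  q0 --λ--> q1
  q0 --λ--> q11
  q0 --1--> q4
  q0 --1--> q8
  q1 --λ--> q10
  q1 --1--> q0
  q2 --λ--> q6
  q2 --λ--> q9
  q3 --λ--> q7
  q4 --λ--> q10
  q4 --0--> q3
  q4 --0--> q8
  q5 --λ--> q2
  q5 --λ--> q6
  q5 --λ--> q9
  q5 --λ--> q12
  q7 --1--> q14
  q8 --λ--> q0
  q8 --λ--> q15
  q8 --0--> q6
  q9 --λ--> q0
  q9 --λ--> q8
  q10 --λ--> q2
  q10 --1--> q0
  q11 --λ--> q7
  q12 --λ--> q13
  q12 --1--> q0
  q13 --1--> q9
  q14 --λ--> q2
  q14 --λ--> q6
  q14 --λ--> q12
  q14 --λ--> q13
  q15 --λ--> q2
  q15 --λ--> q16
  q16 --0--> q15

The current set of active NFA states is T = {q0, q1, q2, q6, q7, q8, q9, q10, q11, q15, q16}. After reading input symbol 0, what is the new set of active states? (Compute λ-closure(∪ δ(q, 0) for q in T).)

{q0, q1, q2, q6, q7, q8, q9, q10, q11, q15, q16}

q8 on 0 → {q6}.
q16 on 0 → {q15}.
No 0-transition from q0, q1, q2, q6, q7, q9, q10, q11, q15.
Union after reading 0: {q6, q15}.
Now take the λ-closure:
From q15 via λ: add q2, q16.
From q2 via λ: add q9.
From q9 via λ: add q0, q8.
From q0 via λ: add q1, q11.
From q1 via λ: add q10.
From q11 via λ: add q7.
No new states can be added; the closed set is {q0, q1, q2, q6, q7, q8, q9, q10, q11, q15, q16}.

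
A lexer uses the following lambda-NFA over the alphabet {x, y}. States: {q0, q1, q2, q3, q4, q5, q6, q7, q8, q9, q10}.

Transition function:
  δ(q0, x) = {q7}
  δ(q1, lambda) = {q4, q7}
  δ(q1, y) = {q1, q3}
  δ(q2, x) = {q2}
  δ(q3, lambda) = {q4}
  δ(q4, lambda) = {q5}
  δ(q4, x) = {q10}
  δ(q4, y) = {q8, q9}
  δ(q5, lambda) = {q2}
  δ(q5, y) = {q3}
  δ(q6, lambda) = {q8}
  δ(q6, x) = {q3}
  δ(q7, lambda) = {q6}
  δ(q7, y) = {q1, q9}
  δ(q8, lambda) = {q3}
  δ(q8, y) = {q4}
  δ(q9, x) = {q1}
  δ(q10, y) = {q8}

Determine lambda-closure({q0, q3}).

Start with {q0, q3}.
From q3 via lambda: add q4.
From q4 via lambda: add q5.
From q5 via lambda: add q2.
No new states can be added; the closed set is {q0, q2, q3, q4, q5}.

{q0, q2, q3, q4, q5}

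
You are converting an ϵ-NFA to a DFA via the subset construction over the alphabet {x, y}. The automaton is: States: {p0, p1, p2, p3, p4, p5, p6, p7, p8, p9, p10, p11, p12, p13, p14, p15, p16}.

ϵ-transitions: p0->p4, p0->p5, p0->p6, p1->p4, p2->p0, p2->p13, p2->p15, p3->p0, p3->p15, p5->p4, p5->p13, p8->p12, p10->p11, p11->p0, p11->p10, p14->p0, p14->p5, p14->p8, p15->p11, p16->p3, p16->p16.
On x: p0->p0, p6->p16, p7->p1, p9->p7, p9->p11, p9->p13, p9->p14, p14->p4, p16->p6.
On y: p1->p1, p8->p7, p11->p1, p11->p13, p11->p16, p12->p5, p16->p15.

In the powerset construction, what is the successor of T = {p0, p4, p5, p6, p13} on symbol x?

p0 on x → {p0}.
p6 on x → {p16}.
No x-transition from p4, p5, p13.
Union after reading x: {p0, p16}.
Now take the ϵ-closure:
From p0 via ϵ: add p4, p5, p6.
From p16 via ϵ: add p3.
From p3 via ϵ: add p15.
From p5 via ϵ: add p13.
From p15 via ϵ: add p11.
From p11 via ϵ: add p10.
No new states can be added; the closed set is {p0, p3, p4, p5, p6, p10, p11, p13, p15, p16}.

{p0, p3, p4, p5, p6, p10, p11, p13, p15, p16}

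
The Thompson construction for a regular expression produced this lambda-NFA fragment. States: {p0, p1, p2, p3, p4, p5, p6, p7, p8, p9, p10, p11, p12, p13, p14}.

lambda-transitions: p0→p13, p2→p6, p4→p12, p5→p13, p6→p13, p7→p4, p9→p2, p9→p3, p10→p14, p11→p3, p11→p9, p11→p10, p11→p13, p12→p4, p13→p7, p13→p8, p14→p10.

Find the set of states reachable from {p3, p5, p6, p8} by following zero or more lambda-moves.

{p3, p4, p5, p6, p7, p8, p12, p13}

Start with {p3, p5, p6, p8}.
From p5 via lambda: add p13.
From p13 via lambda: add p7.
From p7 via lambda: add p4.
From p4 via lambda: add p12.
No new states can be added; the closed set is {p3, p4, p5, p6, p7, p8, p12, p13}.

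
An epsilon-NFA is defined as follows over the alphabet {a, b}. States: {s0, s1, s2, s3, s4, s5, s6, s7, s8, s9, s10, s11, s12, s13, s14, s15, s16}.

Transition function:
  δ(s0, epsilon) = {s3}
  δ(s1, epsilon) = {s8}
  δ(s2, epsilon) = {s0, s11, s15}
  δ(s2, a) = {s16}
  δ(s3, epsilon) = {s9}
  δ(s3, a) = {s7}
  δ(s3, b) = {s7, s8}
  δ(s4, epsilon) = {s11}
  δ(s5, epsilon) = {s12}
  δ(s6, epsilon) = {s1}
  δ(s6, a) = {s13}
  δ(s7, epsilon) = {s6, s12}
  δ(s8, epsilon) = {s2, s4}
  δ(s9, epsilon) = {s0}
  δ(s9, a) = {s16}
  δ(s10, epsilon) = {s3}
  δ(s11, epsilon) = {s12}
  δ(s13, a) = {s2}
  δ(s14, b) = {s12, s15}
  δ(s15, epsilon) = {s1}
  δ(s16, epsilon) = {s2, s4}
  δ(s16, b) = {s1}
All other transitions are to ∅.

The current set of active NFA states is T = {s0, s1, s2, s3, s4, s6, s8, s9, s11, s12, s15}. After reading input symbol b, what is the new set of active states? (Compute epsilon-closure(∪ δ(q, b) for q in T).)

{s0, s1, s2, s3, s4, s6, s7, s8, s9, s11, s12, s15}

s3 on b → {s7, s8}.
No b-transition from s0, s1, s2, s4, s6, s8, s9, s11, s12, s15.
Union after reading b: {s7, s8}.
Now take the epsilon-closure:
From s7 via epsilon: add s6, s12.
From s8 via epsilon: add s2, s4.
From s2 via epsilon: add s0, s11, s15.
From s6 via epsilon: add s1.
From s0 via epsilon: add s3.
From s3 via epsilon: add s9.
No new states can be added; the closed set is {s0, s1, s2, s3, s4, s6, s7, s8, s9, s11, s12, s15}.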